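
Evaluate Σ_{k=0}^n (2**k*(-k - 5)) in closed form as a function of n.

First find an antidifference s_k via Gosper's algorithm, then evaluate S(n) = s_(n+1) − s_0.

t_(k+1)/t_k = 2*(k + 6)/(k + 5).
Normal form (A,B,C) = (2, 1, k + 5).
f must satisfy (2)·f(k+1) − (1)·f(k) = k + 5.
deg f ≤ 1 (via 0,0,1).
Coefficient equations give f(k) = k + 3.
Certificate R = B(k−1)f/C = (k + 3)/(k + 5) gives s_k = 2**k*(-k - 3).
s_(k+1) − s_k = 2**k*(-k - 5) = t_k.
Σ_(k=0)^n t_k = s_(n+1) − s_(0) = (2**(n + 1)*(-n - 4)) − (-3), i.e. -2**(n + 1)*n - 2**(n + 3) + 3.

S(n) = -2**(n + 1)*n - 2**(n + 3) + 3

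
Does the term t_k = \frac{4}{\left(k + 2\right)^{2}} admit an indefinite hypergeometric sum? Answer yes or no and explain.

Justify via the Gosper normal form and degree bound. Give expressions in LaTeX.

Ratio r(k) = (k + 2)**2/(k + 3)**2.
Gosper form: A/B · C(k+1)/C(k) with A=k**2 + 4*k + 4, B=k**2 + 6*k + 9, C=1.
f must satisfy (k**2 + 4*k + 4)·f(k+1) − (k**2 + 4*k + 4)·f(k) = 1.
Degrees (2,2,0) ⇒ d ≤ 0.
Generic f = c0 gives residual -1; -1 = 0 cannot hold, so t_k is not Gosper-summable.

No — key equation has no polynomial f.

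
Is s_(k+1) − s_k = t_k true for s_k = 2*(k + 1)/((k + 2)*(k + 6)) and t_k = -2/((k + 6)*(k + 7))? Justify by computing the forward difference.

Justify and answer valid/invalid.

Invalid: residual 2*(2*k + 9)/(k**4 + 18*k**3 + 113*k**2 + 288*k + 252) ≠ 0.

s_(k+1) = 2*(k + 2)/((k + 3)*(k + 7))
s_(k+1) − s_k = 2*(-k**2 - 3*k + 3)/(k**4 + 18*k**3 + 113*k**2 + 288*k + 252)
(s_(k+1) − s_k) − t_k = 2*(2*k + 9)/(k**4 + 18*k**3 + 113*k**2 + 288*k + 252)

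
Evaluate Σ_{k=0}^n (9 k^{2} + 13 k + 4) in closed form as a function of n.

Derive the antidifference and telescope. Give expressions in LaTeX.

S(n) = 3 n^{3} + 11 n^{2} + 12 n + 4

Step 1: r(k) = (9*k**2 + 31*k + 26)/(9*k**2 + 13*k + 4).
A = 1, B = 1, C = k**2 + 13*k/9 + 4/9.
Set up (1)·f(k+1) − (1)·f(k) − (k**2 + 13*k/9 + 4/9) = 0.
d = 3 from the (0,0,2) case.
Solve for f: f(k) = k*(k + 1)*(3*k - 1)/9 (degree 3 ≤ 3).
Get s_k = R·t_k = k*(3*k**2 + 2*k - 1) with R(k) = B(k−1)f(k)/C(k) = k*(3*k - 1)/(9*k + 4).
Δs = 9*k**2 + 13*k + 4, as required.
s_(n+1) = 3*n**3 + 11*n**2 + 12*n + 4 and s_(0) = 0, so S(n) = 3*n**3 + 11*n**2 + 12*n + 4.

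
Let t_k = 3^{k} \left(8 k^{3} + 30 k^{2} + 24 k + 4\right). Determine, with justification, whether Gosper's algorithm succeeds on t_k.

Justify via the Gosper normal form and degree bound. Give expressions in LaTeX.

Yes. s_k = 3^{k} \left(4 k^{3} - 3 k^{2} + 3 k - 4\right).

Compute t_(k+1)/t_k: get 3*(4*k**3 + 27*k**2 + 54*k + 33)/(4*k**3 + 15*k**2 + 12*k + 2).
A = 3, B = 1, C = k**3 + 15*k**2/4 + 3*k + 1/2.
f must satisfy (3)·f(k+1) − (1)·f(k) = k**3 + 15*k**2/4 + 3*k + 1/2.
d = 3 from the (0,0,3) case.
Solve for f: f(k) = (k - 1)*(4*k**2 + k + 4)/8 (degree 3 ≤ 3).
R(k) = B(k−1)·f(k)/C(k) = (k - 1)*(4*k**2 + k + 4)/(2*(4*k**3 + 15*k**2 + 12*k + 2)); s_k = R·t_k = 3**k*(4*k**3 - 3*k**2 + 3*k - 4).
s_(k+1) − s_k = 3**k*(8*k**3 + 30*k**2 + 24*k + 4) = t_k.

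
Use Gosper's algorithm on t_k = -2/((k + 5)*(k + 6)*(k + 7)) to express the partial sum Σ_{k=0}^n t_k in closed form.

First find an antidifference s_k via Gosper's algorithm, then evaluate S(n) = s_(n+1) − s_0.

Ratio r(k) = (k + 5)/(k + 8).
A = k + 5, B = k + 8, C = 1.
Set up (k + 5)·f(k+1) − (k + 7)·f(k) − (1) = 0.
Bound: deg f ≤ 2.
Match coefficients ⇒ f(k) = k*(k + 11)/60.
Then R = B(k−1)f/C = k*(k + 7)*(k + 11)/60, so s_k = R(k)·t_k = k*(-k - 11)/(30*(k + 5)*(k + 6)).
Check: Δs_k = -2/(k**3 + 18*k**2 + 107*k + 210). ✓
Σ_(k=0)^n t_k = s_(n+1) − s_(0) = ((-n**2 - 13*n - 12)/(30*(n**2 + 13*n + 42))) − (0), i.e. (-n**2 - 13*n - 12)/(30*(n**2 + 13*n + 42)).

S(n) = (-n**2 - 13*n - 12)/(30*(n**2 + 13*n + 42))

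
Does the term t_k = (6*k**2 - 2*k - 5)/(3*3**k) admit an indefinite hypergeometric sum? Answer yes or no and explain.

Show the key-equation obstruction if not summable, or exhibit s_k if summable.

Compute t_(k+1)/t_k: get (6*k**2 + 10*k - 1)/(3*(6*k**2 - 2*k - 5)).
Gosper form: A/B · C(k+1)/C(k) with A=1/3, B=1, C=k**2 - k/3 - 5/6.
Key eq: (1/3)·f(k+1) = (1)·f(k) + (k**2 - k/3 - 5/6).
Bound: deg f ≤ 2.
Match coefficients ⇒ f(k) = -k*(3*k + 2)/2.
Certificate R = B(k−1)f/C = -3*k*(3*k + 2)/(6*k**2 - 2*k - 5) gives s_k = k*(-3*k - 2)/3**k.
s_(k+1) − s_k = (6*k**2 - 2*k - 5)/(3*3**k) = t_k.

Yes. s_k = k*(-3*k - 2)/3**k.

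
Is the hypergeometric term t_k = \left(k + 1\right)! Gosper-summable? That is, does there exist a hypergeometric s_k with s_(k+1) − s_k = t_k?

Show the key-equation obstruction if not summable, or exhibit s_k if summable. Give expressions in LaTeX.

Step 1: r(k) = k + 2.
A = k + 2, B = 1, C = 1.
f must satisfy (k + 2)·f(k+1) − (1)·f(k) = 1.
Bound: deg f ≤ -1.
Negative degree bound (-1): no f exists, t_k not Gosper-summable.

No; the degree bound rules out any f.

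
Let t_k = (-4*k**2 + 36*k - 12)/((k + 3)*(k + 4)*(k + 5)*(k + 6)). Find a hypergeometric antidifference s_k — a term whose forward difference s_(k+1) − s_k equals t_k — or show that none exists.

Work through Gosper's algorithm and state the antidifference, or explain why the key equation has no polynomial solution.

Ratio r(k) = -(k + 3)*(9*k - (k + 1)**2 + 6)/((k + 7)*(k**2 - 9*k + 3)).
Take A(k)=k + 3, B(k)=k + 7, C(k)=k**2 - 9*k + 3.
Key eq: (k + 3)·f(k+1) = (k + 6)·f(k) + (k**2 - 9*k + 3).
d = 3 from the (1,1,2) case.
Solve for f: f(k) = k*(k**2 - 48*k + 107)/60 (degree 3 ≤ 3).
R(k) = B(k−1)·f(k)/C(k) = k*(k + 6)*(k**2 - 48*k + 107)/(60*(k**2 - 9*k + 3)); s_k = R·t_k = -k*(k**2 - 48*k + 107)/(15*(k + 3)*(k + 4)*(k + 5)).
s_(k+1) − s_k = 4*(-k**2 + 9*k - 3)/(k**4 + 18*k**3 + 119*k**2 + 342*k + 360) = t_k.

s_k = -k*(k**2 - 48*k + 107)/(15*(k + 3)*(k + 4)*(k + 5))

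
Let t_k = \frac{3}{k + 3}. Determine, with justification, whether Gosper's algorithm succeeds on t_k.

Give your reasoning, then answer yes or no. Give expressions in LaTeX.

No. Not Gosper-summable.

The ratio is (k + 3)/(k + 4).
Factor: A=k + 3; B=k + 4; C=1.
Solve (k + 3)·f(k+1) − (k + 3)·f(k) = 1.
Bound: deg f ≤ 0.
f = c0 ⇒ A·f(k+1) − B(k−1)·f(k) − C = -1. The system {-1 = 0} is inconsistent; no antidifference.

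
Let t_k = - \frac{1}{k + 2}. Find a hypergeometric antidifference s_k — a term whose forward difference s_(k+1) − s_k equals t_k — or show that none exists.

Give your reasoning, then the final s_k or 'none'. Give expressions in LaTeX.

Step 1: r(k) = (k + 2)/(k + 3).
Normal form (A,B,C) = (k + 2, k + 3, 1).
f must satisfy (k + 2)·f(k+1) − (k + 2)·f(k) = 1.
deg f ≤ 0 (via 1,1,0).
Generic f = c0 gives residual -1; -1 = 0 cannot hold, so t_k is not Gosper-summable.

none — t_k is not Gosper-summable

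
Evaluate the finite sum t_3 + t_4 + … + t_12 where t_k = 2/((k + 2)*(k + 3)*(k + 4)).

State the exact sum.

r(k) = (k + 2)/(k + 5) after simplifying.
Take A(k)=k + 2, B(k)=k + 5, C(k)=1.
Need (k + 2)·f(k+1) − (k + 4)·f(k) = 1.
From deg A=1, deg B=1, deg C=0: d=2.
A polynomial solution: f(k) = k*(k + 5)/12.
Get s_k = R·t_k = k*(k + 5)/(6*(k + 2)*(k + 3)) with R(k) = B(k−1)f(k)/C(k) = k*(k + 4)*(k + 5)/12.
s_(k+1) − s_k = 2/(k**3 + 9*k**2 + 26*k + 24) = t_k.
Σ_(k=3)^(12) t_k = s_(13) − s_(3) = 13/80 − (2/15) = 7/240.

Σ = 7/240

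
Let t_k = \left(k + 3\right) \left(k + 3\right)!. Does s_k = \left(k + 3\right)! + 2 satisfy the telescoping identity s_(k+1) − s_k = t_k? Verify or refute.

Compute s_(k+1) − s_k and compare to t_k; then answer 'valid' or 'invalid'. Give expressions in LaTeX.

Valid — Δs_k = t_k.

s_(k+1) = factorial(k + 4) + 2
s_(k+1) − s_k = (k + 3)*factorial(k + 3)
(s_(k+1) − s_k) − t_k = 0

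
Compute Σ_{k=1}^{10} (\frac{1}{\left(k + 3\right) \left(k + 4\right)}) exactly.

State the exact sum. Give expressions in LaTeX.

Σ = 5/28

t_(k+1)/t_k = (k + 3)/(k + 5).
So A=k + 3 and B=k + 5, with C=1.
Solve (k + 3)·f(k+1) − (k + 4)·f(k) = 1.
deg f ≤ 1 (via 1,1,0).
Match coefficients ⇒ f(k) = k/3.
Certificate R = B(k−1)f/C = k*(k + 4)/3 gives s_k = k/(3*(k + 3)).
Check: Δs_k = 1/(k**2 + 7*k + 12). ✓
Evaluate s at k=11 and k=1: 11/42 and 1/12; difference 5/28.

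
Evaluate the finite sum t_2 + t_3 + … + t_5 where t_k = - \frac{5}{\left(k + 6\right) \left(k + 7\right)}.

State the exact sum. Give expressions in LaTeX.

Compute t_(k+1)/t_k: get (k + 6)/(k + 8).
Factor: A=k + 6; B=k + 8; C=1.
Need (k + 6)·f(k+1) − (k + 7)·f(k) = 1.
From deg A=1, deg B=1, deg C=0: d=1.
Match coefficients ⇒ f(k) = k/6.
R(k) = B(k−1)·f(k)/C(k) = k*(k + 7)/6; s_k = R·t_k = -5*k/(6*k + 36).
Check: Δs_k = -5/(k**2 + 13*k + 42). ✓
Sum = s_(6) − s_(2); s_(6) = -5/12, s_(2) = -5/24 ⇒ -5/24.

Σ = -5/24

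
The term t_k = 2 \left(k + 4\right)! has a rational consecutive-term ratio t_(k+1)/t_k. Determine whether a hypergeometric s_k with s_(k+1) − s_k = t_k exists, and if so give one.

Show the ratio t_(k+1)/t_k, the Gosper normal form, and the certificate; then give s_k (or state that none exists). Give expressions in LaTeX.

r(k) = k + 5 after simplifying.
A = k + 5, B = 1, C = 1.
f must satisfy (k + 5)·f(k+1) − (1)·f(k) = 1.
Degrees (1,0,0) ⇒ d ≤ -1.
deg f ≤ -1 is impossible — no certificate.

none (Gosper's algorithm certifies no s_k)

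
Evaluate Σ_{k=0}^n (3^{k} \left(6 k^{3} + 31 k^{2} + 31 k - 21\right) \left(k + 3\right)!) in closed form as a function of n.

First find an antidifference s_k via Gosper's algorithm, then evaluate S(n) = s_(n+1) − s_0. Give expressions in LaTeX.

Step 1: r(k) = 3*(6*k**4 + 73*k**3 + 307*k**2 + 491*k + 188)/(6*k**3 + 31*k**2 + 31*k - 21).
Factor: A=3*k + 12; B=1; C=k**3 + 31*k**2/6 + 31*k/6 - 7/2.
Need (3*k + 12)·f(k+1) − (1)·f(k) = k**3 + 31*k**2/6 + 31*k/6 - 7/2.
Bound: deg f ≤ 2.
Solving with deg f ≤ 2: f(k) = (k + 1)*(2*k - 3)/6.
Then R = B(k−1)f/C = (k + 1)*(2*k - 3)/(6*k**3 + 31*k**2 + 31*k - 21), so s_k = R(k)·t_k = 3**k*(k + 1)*(2*k - 3)*factorial(k + 3).
s_(k+1) − s_k = 3**k*(6*k**3 + 31*k**2 + 31*k - 21)*factorial(k + 3) = t_k.
Telescope: S(n) = s_(n+1) − s_(0) = 3**(n + 1)*(n + 2)*(2*n - 1)*factorial(n + 4) − (-18) = 6*3**n*n**2*factorial(n + 4) + 9*3**n*n*factorial(n + 4) - 6*3**n*factorial(n + 4) + 18.

S(n) = 6 \cdot 3^{n} n^{2} \left(n + 4\right)! + 9 \cdot 3^{n} n \left(n + 4\right)! - 6 \cdot 3^{n} \left(n + 4\right)! + 18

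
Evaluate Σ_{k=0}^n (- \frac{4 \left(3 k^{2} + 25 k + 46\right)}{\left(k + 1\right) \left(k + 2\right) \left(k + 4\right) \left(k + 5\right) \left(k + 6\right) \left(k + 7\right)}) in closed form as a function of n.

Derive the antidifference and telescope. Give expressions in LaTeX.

The ratio is (k + 1)*(k + 4)*(25*k + 3*(k + 1)**2 + 71)/((k + 3)*(k + 8)*(3*k**2 + 25*k + 46)).
Take A(k)=k + 1, B(k)=k + 8, C(k)=k**3 + 34*k**2/3 + 121*k/3 + 46.
f must satisfy (k + 1)·f(k+1) − (k + 7)·f(k) = k**3 + 34*k**2/3 + 121*k/3 + 46.
From deg A=1, deg B=1, deg C=3: d=6.
A polynomial solution: f(k) = k*(k + 2)*(k + 3)*(k + 5)*(k**2 + 11*k + 34)/72.
Get s_k = R·t_k = k*(-k**2 - 11*k - 34)/(6*(k**3 + 11*k**2 + 34*k + 24)) with R(k) = B(k−1)f(k)/C(k) = k*(k + 2)*(k + 5)*(k + 7)*(k**2 + 11*k + 34)/(24*(3*k**2 + 25*k + 46)).
Verify: 4*(-3*k**2 - 25*k - 46)/(k**6 + 25*k**5 + 247*k**4 + 1219*k**3 + 3112*k**2 + 3796*k + 1680) matches t_k.
Evaluate: s_(n+1) = (-n**3 - 14*n**2 - 59*n - 46)/(6*(n**3 + 14*n**2 + 59*n + 70)); subtract s_(0) = 0 ⇒ S(n) = (-n**3 - 14*n**2 - 59*n - 46)/(6*(n**3 + 14*n**2 + 59*n + 70)).

S(n) = \frac{- n^{3} - 14 n^{2} - 59 n - 46}{6 \left(n^{3} + 14 n^{2} + 59 n + 70\right)}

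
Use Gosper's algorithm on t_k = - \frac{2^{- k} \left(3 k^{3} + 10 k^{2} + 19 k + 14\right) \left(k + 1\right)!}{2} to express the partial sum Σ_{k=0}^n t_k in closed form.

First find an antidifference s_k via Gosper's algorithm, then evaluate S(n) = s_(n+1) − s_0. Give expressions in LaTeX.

S(n) = - 2^{- n - 1} \left(n + 1\right) \left(3 n + 7\right) \left(n + 2\right)!

Step 1: r(k) = (3*k**4 + 25*k**3 + 86*k**2 + 142*k + 92)/(2*(3*k**3 + 10*k**2 + 19*k + 14)).
Factor: A=k/2 + 1; B=1; C=k**3 + 10*k**2/3 + 19*k/3 + 14/3.
Key eq: (k/2 + 1)·f(k+1) = (1)·f(k) + (k**3 + 10*k**2/3 + 19*k/3 + 14/3).
Degrees (1,0,3) ⇒ d ≤ 2.
A polynomial solution: f(k) = 2*k*(3*k + 4)/3.
So s_k = (B(k−1)f/C)·t_k = (2*k*(3*k + 4)/(3*k**3 + 10*k**2 + 19*k + 14))·t_k = -k*(3*k + 4)*factorial(k + 1)/2**k.
Check: Δs_k = -(3*k**3 + 10*k**2 + 19*k + 14)*factorial(k + 1)/(2*2**k). ✓
Evaluate: s_(n+1) = -2**(-n - 1)*(n + 1)*(3*n + 7)*factorial(n + 2); subtract s_(0) = 0 ⇒ S(n) = -2**(-n - 1)*(n + 1)*(3*n + 7)*factorial(n + 2).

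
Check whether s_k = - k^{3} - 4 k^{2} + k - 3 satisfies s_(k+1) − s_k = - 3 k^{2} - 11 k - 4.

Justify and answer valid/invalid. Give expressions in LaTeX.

Valid — Δs_k = t_k.

s_(k+1) = k - (k + 1)**3 - 4*(k + 1)**2 - 2
s_(k+1) − s_k = -3*k**2 - 11*k - 4
(s_(k+1) − s_k) − t_k = 0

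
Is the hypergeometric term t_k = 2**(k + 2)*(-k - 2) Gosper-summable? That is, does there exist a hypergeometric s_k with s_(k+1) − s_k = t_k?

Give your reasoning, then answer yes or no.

Yes. s_k = -2**(k + 2)*k.

Compute t_(k+1)/t_k: get 2*(k + 3)/(k + 2).
Factor: A=2; B=1; C=k + 2.
Need (2)·f(k+1) − (1)·f(k) = k + 2.
Degrees (0,0,1) ⇒ d ≤ 1.
Solving with deg f ≤ 1: f(k) = k.
Certificate R = B(k−1)f/C = k/(k + 2) gives s_k = -2**(k + 2)*k.
Check: Δs_k = 2**(k + 2)*(-k - 2). ✓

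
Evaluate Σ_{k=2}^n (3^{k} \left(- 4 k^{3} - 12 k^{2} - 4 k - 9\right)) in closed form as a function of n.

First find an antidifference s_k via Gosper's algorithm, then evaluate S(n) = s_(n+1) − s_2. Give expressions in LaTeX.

Step 1: r(k) = 3*(4*k**3 + 24*k**2 + 40*k + 29)/(4*k**3 + 12*k**2 + 4*k + 9).
So A=3 and B=1, with C=k**3 + 3*k**2 + k + 9/4.
f must satisfy (3)·f(k+1) − (1)·f(k) = k**3 + 3*k**2 + k + 9/4.
Bound: deg f ≤ 3.
Match coefficients ⇒ f(k) = (2*k**3 - 3*k**2 + 2*k + 3)/4.
R(k) = B(k−1)·f(k)/C(k) = (2*k**3 - 3*k**2 + 2*k + 3)/(4*k**3 + 12*k**2 + 4*k + 9); s_k = R·t_k = 3**k*(-2*k**3 + 3*k**2 - 2*k - 3).
s_(k+1) − s_k = 3**k*(-4*k**3 - 12*k**2 - 4*k - 9) = t_k.
Telescope: S(n) = s_(n+1) − s_(2) = 3**(n + 1)*(-2*n**3 - 3*n**2 - 2*n - 4) − (-99) = -6*3**n*n**3 - 9*3**n*n**2 - 6*3**n*n - 12*3**n + 99.

S(n) = - 6 \cdot 3^{n} n^{3} - 9 \cdot 3^{n} n^{2} - 6 \cdot 3^{n} n - 12 \cdot 3^{n} + 99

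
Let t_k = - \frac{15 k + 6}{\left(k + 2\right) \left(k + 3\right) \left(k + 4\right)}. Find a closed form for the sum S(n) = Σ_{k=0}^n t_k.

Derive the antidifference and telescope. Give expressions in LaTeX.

S(n) = \frac{3 \left(- n^{2} - 2 n - 1\right)}{n^{2} + 7 n + 12}

Compute t_(k+1)/t_k: get (k + 2)*(5*k + 7)/((k + 5)*(5*k + 2)).
A = k + 2, B = k + 5, C = k + 2/5.
Key eq: (k + 2)·f(k+1) = (k + 4)·f(k) + (k + 2/5).
Bound: deg f ≤ 2.
A polynomial solution: f(k) = k**2/5.
Certificate R = B(k−1)f/C = k**2*(k + 4)/(5*k + 2) gives s_k = -3*k**2/(k**2 + 5*k + 6).
Check: Δs_k = 3*(-5*k - 2)/(k**3 + 9*k**2 + 26*k + 24). ✓
Evaluate: s_(n+1) = 3*(-n**2 - 2*n - 1)/(n**2 + 7*n + 12); subtract s_(0) = 0 ⇒ S(n) = 3*(-n**2 - 2*n - 1)/(n**2 + 7*n + 12).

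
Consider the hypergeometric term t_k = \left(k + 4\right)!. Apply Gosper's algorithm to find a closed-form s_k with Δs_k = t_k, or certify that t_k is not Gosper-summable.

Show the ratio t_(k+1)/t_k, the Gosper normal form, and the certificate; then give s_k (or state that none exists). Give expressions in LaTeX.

r(k) = k + 5 after simplifying.
Normal form (A,B,C) = (k + 5, 1, 1).
Key eq: (k + 5)·f(k+1) = (1)·f(k) + (1).
Degrees (1,0,0) ⇒ d ≤ -1.
d = -1 < 0 ⇒ no nonzero polynomial f; not summable.

none (Gosper's algorithm certifies no s_k)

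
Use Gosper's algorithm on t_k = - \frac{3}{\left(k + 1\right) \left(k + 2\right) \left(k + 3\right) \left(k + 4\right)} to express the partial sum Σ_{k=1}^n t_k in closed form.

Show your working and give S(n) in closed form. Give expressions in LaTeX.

Step 1: r(k) = (k + 1)/(k + 5).
Normal form (A,B,C) = (k + 1, k + 5, 1).
Solve (k + 1)·f(k+1) − (k + 4)·f(k) = 1.
Degrees (1,1,0) ⇒ d ≤ 3.
Match coefficients ⇒ f(k) = k*(k**2 + 6*k + 11)/18.
Certificate R = B(k−1)f/C = k*(k + 4)*(k**2 + 6*k + 11)/18 gives s_k = k*(-k**2 - 6*k - 11)/(6*(k + 1)*(k + 2)*(k + 3)).
Δs = -3/(k**4 + 10*k**3 + 35*k**2 + 50*k + 24), as required.
Evaluate: s_(n+1) = (-n**3 - 9*n**2 - 26*n - 18)/(6*(n**3 + 9*n**2 + 26*n + 24)); subtract s_(1) = -1/8 ⇒ S(n) = n*(-n**2 - 9*n - 26)/(24*(n**3 + 9*n**2 + 26*n + 24)).

S(n) = \frac{n \left(- n^{2} - 9 n - 26\right)}{24 \left(n^{3} + 9 n^{2} + 26 n + 24\right)}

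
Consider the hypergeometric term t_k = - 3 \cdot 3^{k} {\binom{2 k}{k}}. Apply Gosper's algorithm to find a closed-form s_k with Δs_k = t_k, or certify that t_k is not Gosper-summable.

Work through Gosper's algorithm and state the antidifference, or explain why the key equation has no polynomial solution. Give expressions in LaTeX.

none — t_k is not Gosper-summable

t_(k+1)/t_k = 6*(2*k + 1)/(k + 1).
A = 12*k + 6, B = k + 1, C = 1.
Set up (12*k + 6)·f(k+1) − (k)·f(k) − (1) = 0.
From deg A=1, deg B=1, deg C=0: d=-1.
deg f ≤ -1 is impossible — no certificate.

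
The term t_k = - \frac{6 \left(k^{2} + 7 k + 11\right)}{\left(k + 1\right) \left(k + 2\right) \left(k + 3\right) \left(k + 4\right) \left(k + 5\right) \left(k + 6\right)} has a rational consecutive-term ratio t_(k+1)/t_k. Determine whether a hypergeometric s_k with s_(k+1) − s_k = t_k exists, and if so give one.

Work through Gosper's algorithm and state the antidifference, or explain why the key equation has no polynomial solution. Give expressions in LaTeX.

s_k = \frac{2 k \left(- k^{2} - 9 k - 23\right)}{15 \left(k^{3} + 9 k^{2} + 23 k + 15\right)}

Step 1: r(k) = (k + 1)*(7*k + (k + 1)**2 + 18)/((k + 7)*(k**2 + 7*k + 11)).
A = k + 1, B = k + 7, C = k**2 + 7*k + 11.
Key eq: (k + 1)·f(k+1) = (k + 6)·f(k) + (k**2 + 7*k + 11).
From deg A=1, deg B=1, deg C=2: d=5.
Solving with deg f ≤ 5: f(k) = k*(k + 2)*(k + 4)*(k**2 + 9*k + 23)/45.
R(k) = B(k−1)·f(k)/C(k) = k*(k + 2)*(k + 4)*(k + 6)*(k**2 + 9*k + 23)/(45*(k**2 + 7*k + 11)); s_k = R·t_k = 2*k*(-k**2 - 9*k - 23)/(15*(k**3 + 9*k**2 + 23*k + 15)).
Δs = 6*(-k**2 - 7*k - 11)/(k**6 + 21*k**5 + 175*k**4 + 735*k**3 + 1624*k**2 + 1764*k + 720), as required.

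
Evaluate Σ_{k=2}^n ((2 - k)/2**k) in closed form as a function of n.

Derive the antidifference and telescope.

S(n) = -1/2 + n/2**n

r(k) = (k - 1)/(2*(k - 2)) after simplifying.
A = 1/2, B = 1, C = k - 2.
Solve (1/2)·f(k+1) − (1)·f(k) = k - 2.
deg f ≤ 1 (via 0,0,1).
Match coefficients ⇒ f(k) = -2*(k - 1).
So s_k = (B(k−1)f/C)·t_k = (-2*(k - 1)/(k - 2))·t_k = 2**(1 - k)*(k - 1).
s_(k+1) − s_k = (2 - k)/2**k = t_k.
Evaluate: s_(n+1) = n/2**n; subtract s_(2) = 1/2 ⇒ S(n) = -1/2 + n/2**n.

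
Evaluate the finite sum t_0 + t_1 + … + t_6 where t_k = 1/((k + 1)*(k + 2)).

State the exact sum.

Σ = 7/8

Step 1: r(k) = (k + 1)/(k + 3).
Factor: A=k + 1; B=k + 3; C=1.
f must satisfy (k + 1)·f(k+1) − (k + 2)·f(k) = 1.
From deg A=1, deg B=1, deg C=0: d=1.
A polynomial solution: f(k) = k.
Then R = B(k−1)f/C = k*(k + 2), so s_k = R(k)·t_k = k/(k + 1).
s_(k+1) − s_k = 1/(k**2 + 3*k + 2) = t_k.
Σ_(k=0)^(6) t_k = s_(7) − s_(0) = 7/8 − (0) = 7/8.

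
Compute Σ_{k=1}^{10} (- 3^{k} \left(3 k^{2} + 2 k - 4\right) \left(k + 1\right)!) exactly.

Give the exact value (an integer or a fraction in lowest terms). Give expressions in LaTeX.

Σ = -763683267916806

t_(k+1)/t_k = 3*(3*k**3 + 14*k**2 + 17*k + 2)/(3*k**2 + 2*k - 4).
Normal form (A,B,C) = (3*k + 6, 1, k**2 + 2*k/3 - 4/3).
f must satisfy (3*k + 6)·f(k+1) − (1)·f(k) = k**2 + 2*k/3 - 4/3.
Degrees (1,0,2) ⇒ d ≤ 1.
Match coefficients ⇒ f(k) = (k - 2)/3.
R(k) = B(k−1)·f(k)/C(k) = (k - 2)/(3*k**2 + 2*k - 4); s_k = R·t_k = -3**k*(k - 2)*factorial(k + 1).
Verify: -3**k*(3*k**2 + 2*k - 4)*factorial(k + 1) matches t_k.
Telescoping: Σ = s_(11) − s_(1) = -763683267916800 − (6) = -763683267916806.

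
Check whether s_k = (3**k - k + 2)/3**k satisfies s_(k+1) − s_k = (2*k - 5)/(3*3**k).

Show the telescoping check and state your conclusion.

s_(k+1) = (3*3**k - k + 1)/(3*3**k)
s_(k+1) − s_k = (2*k - 5)/(3*3**k)
(s_(k+1) − s_k) − t_k = 0

Valid: the claim telescopes to t_k.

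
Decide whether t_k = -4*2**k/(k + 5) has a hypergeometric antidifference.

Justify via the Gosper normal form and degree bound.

No — negative degree bound, so no certificate f.

Compute t_(k+1)/t_k: get 2*(k + 5)/(k + 6).
Normal form (A,B,C) = (2*k + 10, k + 6, 1).
f must satisfy (2*k + 10)·f(k+1) − (k + 5)·f(k) = 1.
d = -1 from the (1,1,0) case.
d = -1 < 0 ⇒ no nonzero polynomial f; not summable.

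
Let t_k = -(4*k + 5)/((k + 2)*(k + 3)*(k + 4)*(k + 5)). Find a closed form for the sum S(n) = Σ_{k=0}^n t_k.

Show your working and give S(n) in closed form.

S(n) = (-n**3 - 12*n**2 - 31*n - 20)/(8*(n**3 + 12*n**2 + 47*n + 60))

t_(k+1)/t_k = (k + 2)*(4*k + 9)/((k + 6)*(4*k + 5)).
Factor: A=k + 2; B=k + 6; C=k + 5/4.
Key eq: (k + 2)·f(k+1) = (k + 5)·f(k) + (k + 5/4).
Bound: deg f ≤ 3.
Solving with deg f ≤ 3: f(k) = k*(k**2 + 9*k + 10)/32.
Certificate R = B(k−1)f/C = k*(k + 5)*(k**2 + 9*k + 10)/(8*(4*k + 5)) gives s_k = k*(-k**2 - 9*k - 10)/(8*(k + 2)*(k + 3)*(k + 4)).
Δs = (-4*k - 5)/(k**4 + 14*k**3 + 71*k**2 + 154*k + 120), as required.
Σ_(k=0)^n t_k = s_(n+1) − s_(0) = ((-n**3 - 12*n**2 - 31*n - 20)/(8*(n**3 + 12*n**2 + 47*n + 60))) − (0), i.e. (-n**3 - 12*n**2 - 31*n - 20)/(8*(n**3 + 12*n**2 + 47*n + 60)).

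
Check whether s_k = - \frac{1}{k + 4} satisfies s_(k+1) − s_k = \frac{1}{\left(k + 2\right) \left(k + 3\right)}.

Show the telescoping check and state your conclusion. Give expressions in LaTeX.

Invalid: residual \frac{2 \left(- 2 k - 7\right)}{k^{4} + 14 k^{3} + 71 k^{2} + 154 k + 120} ≠ 0.

s_(k+1) = -1/(k + 5)
s_(k+1) − s_k = 1/((k + 4)*(k + 5))
(s_(k+1) − s_k) − t_k = 2*(-2*k - 7)/(k**4 + 14*k**3 + 71*k**2 + 154*k + 120)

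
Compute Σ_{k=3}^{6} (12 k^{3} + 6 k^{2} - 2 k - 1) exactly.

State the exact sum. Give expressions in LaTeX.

Σ = 5660

Step 1: r(k) = (12*k**3 + 42*k**2 + 46*k + 15)/(12*k**3 + 6*k**2 - 2*k - 1).
Normal form (A,B,C) = (1, 1, k**3 + k**2/2 - k/6 - 1/12).
Need (1)·f(k+1) − (1)·f(k) = k**3 + k**2/2 - k/6 - 1/12.
d = 4 from the (0,0,3) case.
A polynomial solution: f(k) = k*(3*k**3 - 4*k**2 - k + 1)/12.
Get s_k = R·t_k = k*(3*k**3 - 4*k**2 - k + 1) with R(k) = B(k−1)f(k)/C(k) = k*(3*k**3 - 4*k**2 - k + 1)/((2*k + 1)*(6*k**2 - 1)).
Δs = 12*k**3 + 6*k**2 - 2*k - 1, as required.
Sum = s_(7) − s_(3); s_(7) = 5789, s_(3) = 129 ⇒ 5660.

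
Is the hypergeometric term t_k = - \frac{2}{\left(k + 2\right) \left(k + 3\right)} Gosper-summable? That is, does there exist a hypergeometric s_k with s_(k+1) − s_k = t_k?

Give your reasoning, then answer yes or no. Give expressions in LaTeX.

Yes. s_k = - \frac{k}{k + 2}.

The ratio is (k + 2)/(k + 4).
Factor: A=k + 2; B=k + 4; C=1.
f must satisfy (k + 2)·f(k+1) − (k + 3)·f(k) = 1.
d = 1 from the (1,1,0) case.
Solve for f: f(k) = k/2 (degree 1 ≤ 1).
Then R = B(k−1)f/C = k*(k + 3)/2, so s_k = R(k)·t_k = -k/(k + 2).
Check: Δs_k = -2/(k**2 + 5*k + 6). ✓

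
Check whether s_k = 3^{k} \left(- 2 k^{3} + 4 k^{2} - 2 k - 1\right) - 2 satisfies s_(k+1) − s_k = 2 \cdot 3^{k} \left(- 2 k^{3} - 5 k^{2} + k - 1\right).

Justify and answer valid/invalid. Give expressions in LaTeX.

s_(k+1) = 3**(k + 1)*(-2*k - 2*(k + 1)**3 + 4*(k + 1)**2 - 3) - 2
s_(k+1) − s_k = 2*3**k*(-2*k**3 - 5*k**2 + k - 1)
(s_(k+1) − s_k) − t_k = 0

Valid — Δs_k = t_k.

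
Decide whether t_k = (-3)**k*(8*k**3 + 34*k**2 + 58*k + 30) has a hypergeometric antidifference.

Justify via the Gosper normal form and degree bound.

Yes. s_k = -2*(-3)**k*k*(k**2 + 2*k + 2).

r(k) = 3*(-4*k**3 - 29*k**2 - 75*k - 65)/(4*k**3 + 17*k**2 + 29*k + 15) after simplifying.
So A=-3 and B=1, with C=k**3 + 17*k**2/4 + 29*k/4 + 15/4.
Set up (-3)·f(k+1) − (1)·f(k) − (k**3 + 17*k**2/4 + 29*k/4 + 15/4) = 0.
From deg A=0, deg B=0, deg C=3: d=3.
Coefficient equations give f(k) = -k*(k**2 + 2*k + 2)/4.
Certificate R = B(k−1)f/C = -k*(k**2 + 2*k + 2)/(4*k**3 + 17*k**2 + 29*k + 15) gives s_k = -2*(-3)**k*k*(k**2 + 2*k + 2).
Δs = (-3)**k*(8*k**3 + 34*k**2 + 58*k + 30), as required.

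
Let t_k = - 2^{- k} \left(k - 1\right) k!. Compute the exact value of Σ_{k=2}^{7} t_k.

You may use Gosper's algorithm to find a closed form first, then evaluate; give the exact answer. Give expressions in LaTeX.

t_(k+1)/t_k = k*(k + 1)/(2*(k - 1)).
Take A(k)=k/2 + 1/2, B(k)=1, C(k)=k - 1.
Solve (k/2 + 1/2)·f(k+1) − (1)·f(k) = k - 1.
From deg A=1, deg B=0, deg C=1: d=0.
Match coefficients ⇒ f(k) = 2.
Certificate R = B(k−1)f/C = 2/(k - 1) gives s_k = -2**(1 - k)*factorial(k).
Δs = -(k - 1)*factorial(k)/2**k, as required.
Sum = s_(8) − s_(2); s_(8) = -315, s_(2) = -1 ⇒ -314.

Σ = -314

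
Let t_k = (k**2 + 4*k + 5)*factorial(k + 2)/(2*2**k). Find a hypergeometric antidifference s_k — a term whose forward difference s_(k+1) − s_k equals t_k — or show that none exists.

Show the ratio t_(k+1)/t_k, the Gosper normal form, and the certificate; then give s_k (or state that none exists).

t_(k+1)/t_k = (k + 3)*(4*k + (k + 1)**2 + 9)/(2*(k**2 + 4*k + 5)).
A = k/2 + 3/2, B = 1, C = k**2 + 4*k + 5.
Need (k/2 + 3/2)·f(k+1) − (1)·f(k) = k**2 + 4*k + 5.
Bound: deg f ≤ 1.
Match coefficients ⇒ f(k) = 2*(k + 2).
Then R = B(k−1)f/C = 2*(k + 2)/(k**2 + 4*k + 5), so s_k = R(k)·t_k = (k + 2)*factorial(k + 2)/2**k.
Verify: (k**2 + 4*k + 5)*factorial(k + 2)/(2*2**k) matches t_k.

s_k = (k + 2)*factorial(k + 2)/2**k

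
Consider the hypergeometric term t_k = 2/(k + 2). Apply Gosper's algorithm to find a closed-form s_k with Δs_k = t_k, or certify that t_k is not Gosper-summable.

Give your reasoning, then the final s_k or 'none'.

no hypergeometric antidifference exists

t_(k+1)/t_k = (k + 2)/(k + 3).
Take A(k)=k + 2, B(k)=k + 3, C(k)=1.
Need (k + 2)·f(k+1) − (k + 2)·f(k) = 1.
d = 0 from the (1,1,0) case.
Write f(k) = c0. Then LHS − RHS = -1, requiring -1 = 0: contradictory. No certificate.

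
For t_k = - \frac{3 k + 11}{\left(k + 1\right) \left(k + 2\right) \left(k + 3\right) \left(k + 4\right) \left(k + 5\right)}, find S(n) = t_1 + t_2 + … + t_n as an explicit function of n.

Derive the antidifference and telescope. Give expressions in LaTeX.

Ratio r(k) = (k + 1)*(3*k + 14)/((k + 6)*(3*k + 11)).
Gosper form: A/B · C(k+1)/C(k) with A=k + 1, B=k + 6, C=k + 11/3.
Solve (k + 1)·f(k+1) − (k + 5)·f(k) = k + 11/3.
Degrees (1,1,1) ⇒ d ≤ 4.
Coefficient equations give f(k) = k*(k + 3)*(k**2 + 7*k + 14)/24.
Certificate R = B(k−1)f/C = k*(k + 3)*(k + 5)*(k**2 + 7*k + 14)/(8*(3*k + 11)) gives s_k = k*(-k**2 - 7*k - 14)/(8*(k**3 + 7*k**2 + 14*k + 8)).
Check: Δs_k = (-3*k - 11)/(k**5 + 15*k**4 + 85*k**3 + 225*k**2 + 274*k + 120). ✓
Telescope: S(n) = s_(n+1) − s_(1) = (-n**3 - 10*n**2 - 31*n - 22)/(8*(n**3 + 10*n**2 + 31*n + 30)) − (-11/120) = n*(-n**2 - 10*n - 31)/(30*(n**3 + 10*n**2 + 31*n + 30)).

S(n) = \frac{n \left(- n^{2} - 10 n - 31\right)}{30 \left(n^{3} + 10 n^{2} + 31 n + 30\right)}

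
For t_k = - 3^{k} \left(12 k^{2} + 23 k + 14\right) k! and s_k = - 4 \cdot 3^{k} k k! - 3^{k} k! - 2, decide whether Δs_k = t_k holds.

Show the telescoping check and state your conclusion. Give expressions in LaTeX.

s_(k+1) = -12*3**k*k**2*factorial(k) - 27*3**k*k*factorial(k) - 15*3**k*factorial(k) - 2
s_(k+1) − s_k = -3**k*(12*k**2 + 23*k + 14)*factorial(k)
(s_(k+1) − s_k) − t_k = 0

Valid: the claim telescopes to t_k.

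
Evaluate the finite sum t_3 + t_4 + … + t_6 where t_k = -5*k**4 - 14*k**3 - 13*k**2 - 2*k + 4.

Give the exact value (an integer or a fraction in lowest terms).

Σ = -18476

Ratio r(k) = (5*k**4 + 34*k**3 + 85*k**2 + 90*k + 30)/(5*k**4 + 14*k**3 + 13*k**2 + 2*k - 4).
Gosper form: A/B · C(k+1)/C(k) with A=1, B=1, C=k**4 + 14*k**3/5 + 13*k**2/5 + 2*k/5 - 4/5.
Set up (1)·f(k+1) − (1)·f(k) − (k**4 + 14*k**3/5 + 13*k**2/5 + 2*k/5 - 4/5) = 0.
Degrees (0,0,4) ⇒ d ≤ 5.
Solve for f: f(k) = k*(k**4 + k**3 - k**2 - 2*k - 3)/5 (degree 5 ≤ 5).
So s_k = (B(k−1)f/C)·t_k = (k*(k**4 + k**3 - k**2 - 2*k - 3)/(5*k**4 + 14*k**3 + 13*k**2 + 2*k - 4))·t_k = k*(-k**4 - k**3 + k**2 + 2*k + 3).
Check: Δs_k = -5*k**4 - 14*k**3 - 13*k**2 - 2*k + 4. ✓
Σ_(k=3)^(6) t_k = s_(7) − s_(3) = -18746 − (-270) = -18476.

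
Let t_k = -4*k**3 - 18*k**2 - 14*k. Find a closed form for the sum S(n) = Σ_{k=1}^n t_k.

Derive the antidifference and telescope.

r(k) = (2*k**2 + 13*k + 18)/(k*(2*k + 7)) after simplifying.
A = 1, B = 1, C = k**3 + 9*k**2/2 + 7*k/2.
Need (1)·f(k+1) − (1)·f(k) = k**3 + 9*k**2/2 + 7*k/2.
d = 4 from the (0,0,3) case.
A polynomial solution: f(k) = k*(k - 1)*(k + 1)*(k + 4)/4.
R(k) = B(k−1)·f(k)/C(k) = (k - 1)*(k + 4)/(2*(2*k + 7)); s_k = R·t_k = k*(-k**3 - 4*k**2 + k + 4).
Δs = 2*k*(-2*k**2 - 9*k - 7), as required.
Σ_(k=1)^n t_k = s_(n+1) − s_(1) = (n*(-n**3 - 8*n**2 - 17*n - 10)) − (0), i.e. n*(-n**3 - 8*n**2 - 17*n - 10).

S(n) = n*(-n**3 - 8*n**2 - 17*n - 10)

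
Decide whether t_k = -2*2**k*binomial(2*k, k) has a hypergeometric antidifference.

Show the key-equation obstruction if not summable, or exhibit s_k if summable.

Ratio r(k) = 4*(2*k + 1)/(k + 1).
So A=8*k + 4 and B=k + 1, with C=1.
Need (8*k + 4)·f(k+1) − (k)·f(k) = 1.
Degrees (1,1,0) ⇒ d ≤ -1.
d = -1 < 0 ⇒ no nonzero polynomial f; not summable.

No — key equation has no polynomial f.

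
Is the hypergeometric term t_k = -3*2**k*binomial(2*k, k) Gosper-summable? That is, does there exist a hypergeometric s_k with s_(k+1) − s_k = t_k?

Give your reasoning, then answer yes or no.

No; the degree bound rules out any f.

r(k) = 4*(2*k + 1)/(k + 1) after simplifying.
Normal form (A,B,C) = (8*k + 4, k + 1, 1).
Need (8*k + 4)·f(k+1) − (k)·f(k) = 1.
Bound: deg f ≤ -1.
Bound -1 < 0, so the key equation has no polynomial solution.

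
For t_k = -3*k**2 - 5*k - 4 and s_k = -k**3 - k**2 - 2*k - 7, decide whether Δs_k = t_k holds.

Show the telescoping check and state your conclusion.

Valid: the claim telescopes to t_k.

s_(k+1) = -k**3 - 4*k**2 - 7*k - 11
s_(k+1) − s_k = -3*k**2 - 5*k - 4
(s_(k+1) − s_k) − t_k = 0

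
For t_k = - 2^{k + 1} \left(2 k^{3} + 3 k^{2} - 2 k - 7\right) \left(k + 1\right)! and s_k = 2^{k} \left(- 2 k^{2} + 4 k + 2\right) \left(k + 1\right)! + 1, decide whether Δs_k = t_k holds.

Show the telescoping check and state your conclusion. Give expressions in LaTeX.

s_(k+1) = 2**(k + 1)*(4*k - 2*(k + 1)**2 + 6)*factorial(k + 2) + 1
s_(k+1) − s_k = -2**(k + 1)*(2*k**3 + 3*k**2 - 2*k - 7)*factorial(k + 1)
(s_(k+1) − s_k) − t_k = 0

Valid — Δs_k = t_k.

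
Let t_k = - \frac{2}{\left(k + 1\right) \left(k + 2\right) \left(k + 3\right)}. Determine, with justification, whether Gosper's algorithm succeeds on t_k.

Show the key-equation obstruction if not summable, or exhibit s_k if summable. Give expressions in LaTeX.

Yes. s_k = \frac{k \left(- k - 3\right)}{2 \left(k + 1\right) \left(k + 2\right)}.

The ratio is (k + 1)/(k + 4).
Factor: A=k + 1; B=k + 4; C=1.
f must satisfy (k + 1)·f(k+1) − (k + 3)·f(k) = 1.
deg f ≤ 2 (via 1,1,0).
Solving with deg f ≤ 2: f(k) = k*(k + 3)/4.
Then R = B(k−1)f/C = k*(k + 3)**2/4, so s_k = R(k)·t_k = k*(-k - 3)/(2*(k + 1)*(k + 2)).
Δs = -2/(k**3 + 6*k**2 + 11*k + 6), as required.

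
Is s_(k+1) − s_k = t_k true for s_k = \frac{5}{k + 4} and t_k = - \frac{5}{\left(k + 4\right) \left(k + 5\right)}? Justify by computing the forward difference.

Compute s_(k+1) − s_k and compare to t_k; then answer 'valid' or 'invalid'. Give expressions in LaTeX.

Valid — Δs_k = t_k.

s_(k+1) = 5/(k + 5)
s_(k+1) − s_k = -5/((k + 4)*(k + 5))
(s_(k+1) − s_k) − t_k = 0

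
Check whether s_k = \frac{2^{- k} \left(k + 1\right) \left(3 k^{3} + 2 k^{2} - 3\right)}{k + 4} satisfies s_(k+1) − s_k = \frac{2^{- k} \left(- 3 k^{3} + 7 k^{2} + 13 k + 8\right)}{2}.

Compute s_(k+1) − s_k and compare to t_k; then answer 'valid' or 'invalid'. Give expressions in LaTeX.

s_(k+1) = (k + 2)*(3*(k + 1)**3 + 2*(k + 1)**2 - 3)/(2*2**k*(k + 5))
s_(k+1) − s_k = (-3*k**5 - 11*k**4 + 49*k**3 + 154*k**2 + 152*k + 46)/(2*2**k*(k**2 + 9*k + 20))
(s_(k+1) − s_k) − t_k = 3*(3*k**4 + 11*k**3 - 37*k**2 - 60*k - 38)/(2*2**k*(k**2 + 9*k + 20))

Invalid: residual \frac{3 \cdot 2^{- k} \left(3 k^{4} + 11 k^{3} - 37 k^{2} - 60 k - 38\right)}{2 \left(k^{2} + 9 k + 20\right)} ≠ 0.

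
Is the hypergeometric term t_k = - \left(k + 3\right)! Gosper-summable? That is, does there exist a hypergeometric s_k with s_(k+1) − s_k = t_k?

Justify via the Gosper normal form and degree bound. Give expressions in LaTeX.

The ratio is k + 4.
Normal form (A,B,C) = (k + 4, 1, 1).
Solve (k + 4)·f(k+1) − (1)·f(k) = 1.
d = -1 from the (1,0,0) case.
deg f ≤ -1 is impossible — no certificate.

No. Not Gosper-summable.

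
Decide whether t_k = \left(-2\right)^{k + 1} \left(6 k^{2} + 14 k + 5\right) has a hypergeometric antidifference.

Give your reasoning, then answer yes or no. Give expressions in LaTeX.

t_(k+1)/t_k = 2*(-6*k**2 - 26*k - 25)/(6*k**2 + 14*k + 5).
Take A(k)=-2, B(k)=1, C(k)=k**2 + 7*k/3 + 5/6.
f must satisfy (-2)·f(k+1) − (1)·f(k) = k**2 + 7*k/3 + 5/6.
Bound: deg f ≤ 2.
Coefficient equations give f(k) = -(2*k**2 + 2*k - 1)/6.
R(k) = B(k−1)·f(k)/C(k) = -(2*k**2 + 2*k - 1)/(6*k**2 + 14*k + 5); s_k = R·t_k = (-2)**(k + 1)*(-2*k**2 - 2*k + 1).
Δs = (-2)**(k + 1)*(6*k**2 + 14*k + 5), as required.

Yes. s_k = \left(-2\right)^{k + 1} \left(- 2 k^{2} - 2 k + 1\right).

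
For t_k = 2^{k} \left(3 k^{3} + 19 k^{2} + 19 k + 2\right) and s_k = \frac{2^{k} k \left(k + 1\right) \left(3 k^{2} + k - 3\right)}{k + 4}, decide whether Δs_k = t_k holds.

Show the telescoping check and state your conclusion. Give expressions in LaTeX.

Invalid: residual \frac{2^{k} \left(- 9 k^{4} - 84 k^{3} - 282 k^{2} - 243 k - 24\right)}{k^{2} + 9 k + 20} ≠ 0.

s_(k+1) = 2**(k + 1)*(k + 1)*(k + 2)*(k + 3*(k + 1)**2 - 2)/(k + 5)
s_(k+1) − s_k = 2**k*(3*k**5 + 37*k**4 + 166*k**3 + 271*k**2 + 155*k + 16)/(k**2 + 9*k + 20)
(s_(k+1) − s_k) − t_k = 2**k*(-9*k**4 - 84*k**3 - 282*k**2 - 243*k - 24)/(k**2 + 9*k + 20)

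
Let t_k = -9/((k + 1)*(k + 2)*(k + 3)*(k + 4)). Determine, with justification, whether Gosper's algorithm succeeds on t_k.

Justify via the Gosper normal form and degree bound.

Ratio r(k) = (k + 1)/(k + 5).
Gosper form: A/B · C(k+1)/C(k) with A=k + 1, B=k + 5, C=1.
Set up (k + 1)·f(k+1) − (k + 4)·f(k) − (1) = 0.
Degrees (1,1,0) ⇒ d ≤ 3.
Match coefficients ⇒ f(k) = k*(k**2 + 6*k + 11)/18.
Certificate R = B(k−1)f/C = k*(k + 4)*(k**2 + 6*k + 11)/18 gives s_k = k*(-k**2 - 6*k - 11)/(2*(k + 1)*(k + 2)*(k + 3)).
Check: Δs_k = -9/(k**4 + 10*k**3 + 35*k**2 + 50*k + 24). ✓

Yes. s_k = k*(-k**2 - 6*k - 11)/(2*(k + 1)*(k + 2)*(k + 3)).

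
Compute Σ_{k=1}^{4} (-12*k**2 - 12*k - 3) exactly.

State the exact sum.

Σ = -492

Compute t_(k+1)/t_k: get (4*k**2 + 12*k + 9)/(4*k**2 + 4*k + 1).
Factor: A=1; B=1; C=k**2 + k + 1/4.
Set up (1)·f(k+1) − (1)·f(k) − (k**2 + k + 1/4) = 0.
Bound: deg f ≤ 3.
Solve for f: f(k) = k*(2*k - 1)*(2*k + 1)/12 (degree 3 ≤ 3).
Then R = B(k−1)f/C = k*(2*k - 1)/(3*(2*k + 1)), so s_k = R(k)·t_k = -4*k**3 + k.
s_(k+1) − s_k = -12*k**2 - 12*k - 3 = t_k.
Evaluate s at k=5 and k=1: -495 and -3; difference -492.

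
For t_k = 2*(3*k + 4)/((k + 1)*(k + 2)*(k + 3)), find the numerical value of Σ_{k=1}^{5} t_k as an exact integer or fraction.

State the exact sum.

Σ = 235/168

Step 1: r(k) = (k + 1)*(3*k + 7)/((k + 4)*(3*k + 4)).
So A=k + 1 and B=k + 4, with C=k + 4/3.
Key eq: (k + 1)·f(k+1) = (k + 3)·f(k) + (k + 4/3).
deg f ≤ 2 (via 1,1,1).
Match coefficients ⇒ f(k) = k*(7*k + 9)/12.
So s_k = (B(k−1)f/C)·t_k = (k*(k + 3)*(7*k + 9)/(4*(3*k + 4)))·t_k = k*(7*k + 9)/(2*(k + 1)*(k + 2)).
s_(k+1) − s_k = 2*(3*k + 4)/(k**3 + 6*k**2 + 11*k + 6) = t_k.
Telescoping: Σ = s_(6) − s_(1) = 153/56 − (4/3) = 235/168.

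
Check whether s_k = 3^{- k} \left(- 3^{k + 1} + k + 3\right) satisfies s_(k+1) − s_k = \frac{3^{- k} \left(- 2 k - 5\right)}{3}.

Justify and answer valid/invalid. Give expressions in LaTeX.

Valid: the claim telescopes to t_k.

s_(k+1) = (-9*3**k + k + 4)/(3*3**k)
s_(k+1) − s_k = (-2*k - 5)/(3*3**k)
(s_(k+1) − s_k) − t_k = 0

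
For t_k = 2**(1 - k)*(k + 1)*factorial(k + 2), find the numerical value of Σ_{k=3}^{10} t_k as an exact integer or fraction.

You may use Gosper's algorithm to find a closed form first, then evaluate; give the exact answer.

r(k) = (k + 2)*(k + 3)/(2*(k + 1)) after simplifying.
Factor: A=k/2 + 3/2; B=1; C=k + 1.
Set up (k/2 + 3/2)·f(k+1) − (1)·f(k) − (k + 1) = 0.
d = 0 from the (1,0,1) case.
Solving with deg f ≤ 0: f(k) = 2.
R(k) = B(k−1)·f(k)/C(k) = 2/(k + 1); s_k = R·t_k = 2**(2 - k)*factorial(k + 2).
Verify: 2**(1 - k)*(k + 1)*factorial(k + 2) matches t_k.
Σ_(k=3)^(10) t_k = s_(11) − s_(3) = 12162150 − (60) = 12162090.

Σ = 12162090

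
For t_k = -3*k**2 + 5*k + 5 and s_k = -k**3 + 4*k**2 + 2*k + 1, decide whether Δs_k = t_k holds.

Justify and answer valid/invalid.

s_(k+1) = -k**3 + k**2 + 7*k + 6
s_(k+1) − s_k = -3*k**2 + 5*k + 5
(s_(k+1) − s_k) − t_k = 0

Valid: the claim telescopes to t_k.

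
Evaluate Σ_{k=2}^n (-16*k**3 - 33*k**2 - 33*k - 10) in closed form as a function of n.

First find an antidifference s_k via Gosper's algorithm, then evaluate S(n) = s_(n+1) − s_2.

t_(k+1)/t_k = (16*k**3 + 81*k**2 + 147*k + 92)/(16*k**3 + 33*k**2 + 33*k + 10).
So A=1 and B=1, with C=k**3 + 33*k**2/16 + 33*k/16 + 5/8.
f must satisfy (1)·f(k+1) − (1)·f(k) = k**3 + 33*k**2/16 + 33*k/16 + 5/8.
d = 4 from the (0,0,3) case.
Solving with deg f ≤ 4: f(k) = k*(4*k**3 + 3*k**2 + 4*k - 1)/16.
So s_k = (B(k−1)f/C)·t_k = (k*(4*k**3 + 3*k**2 + 4*k - 1)/(16*k**3 + 33*k**2 + 33*k + 10))·t_k = k*(-4*k**3 - 3*k**2 - 4*k + 1).
Δs = -16*k**3 - 33*k**2 - 33*k - 10, as required.
Σ_(k=2)^n t_k = s_(n+1) − s_(2) = (-4*n**4 - 19*n**3 - 37*n**2 - 32*n - 10) − (-102), i.e. -4*n**4 - 19*n**3 - 37*n**2 - 32*n + 92.

S(n) = -4*n**4 - 19*n**3 - 37*n**2 - 32*n + 92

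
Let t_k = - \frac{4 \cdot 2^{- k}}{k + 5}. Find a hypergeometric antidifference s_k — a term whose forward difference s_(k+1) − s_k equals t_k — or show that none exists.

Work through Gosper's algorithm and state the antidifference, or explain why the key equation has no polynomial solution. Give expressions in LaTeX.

Step 1: r(k) = (k + 5)/(2*(k + 6)).
A = k/2 + 5/2, B = k + 6, C = 1.
Need (k/2 + 5/2)·f(k+1) − (k + 5)·f(k) = 1.
d = -1 from the (1,1,0) case.
Negative degree bound (-1): no f exists, t_k not Gosper-summable.

not Gosper-summable; s_k does not exist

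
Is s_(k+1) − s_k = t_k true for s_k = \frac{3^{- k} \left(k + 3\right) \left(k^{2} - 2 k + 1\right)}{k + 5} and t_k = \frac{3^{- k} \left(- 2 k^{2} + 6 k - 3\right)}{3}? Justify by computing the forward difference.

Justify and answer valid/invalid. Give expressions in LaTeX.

Invalid: residual \frac{2 \cdot 3^{- k} \left(2 k^{3} + 7 k^{2} - 33 k + 18\right)}{3 \left(k^{2} + 11 k + 30\right)} ≠ 0.

s_(k+1) = k**2*(k + 4)/(3*3**k*(k + 6))
s_(k+1) − s_k = (-2*k**4 - 12*k**3 + 17*k**2 + 81*k - 54)/(3*3**k*(k**2 + 11*k + 30))
(s_(k+1) − s_k) − t_k = 2*(2*k**3 + 7*k**2 - 33*k + 18)/(3*3**k*(k**2 + 11*k + 30))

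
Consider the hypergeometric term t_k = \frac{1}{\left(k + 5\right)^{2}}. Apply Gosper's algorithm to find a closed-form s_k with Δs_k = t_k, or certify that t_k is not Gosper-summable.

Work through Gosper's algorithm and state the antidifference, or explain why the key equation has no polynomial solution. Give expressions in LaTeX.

r(k) = (k + 5)**2/(k + 6)**2 after simplifying.
A = k**2 + 10*k + 25, B = k**2 + 12*k + 36, C = 1.
Solve (k**2 + 10*k + 25)·f(k+1) − (k**2 + 10*k + 25)·f(k) = 1.
d = 0 from the (2,2,0) case.
f = c0 ⇒ A·f(k+1) − B(k−1)·f(k) − C = -1. The system {-1 = 0} is inconsistent; no antidifference.

none (Gosper's algorithm certifies no s_k)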